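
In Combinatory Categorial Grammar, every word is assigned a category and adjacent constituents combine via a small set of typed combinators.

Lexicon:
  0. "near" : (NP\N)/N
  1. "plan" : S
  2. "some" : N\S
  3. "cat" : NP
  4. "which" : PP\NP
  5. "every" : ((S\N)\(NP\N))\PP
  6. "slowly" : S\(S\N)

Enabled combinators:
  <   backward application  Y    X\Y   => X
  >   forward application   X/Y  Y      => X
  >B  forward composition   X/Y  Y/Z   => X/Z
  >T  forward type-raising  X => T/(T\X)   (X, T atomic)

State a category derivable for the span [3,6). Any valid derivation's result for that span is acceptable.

[0,7] S   <
  [0,6] S\N   <
    [0,3] NP\N   >
      [0,1] "near" : (NP\N)/N
      [1,3] N   <
        [1,2] "plan" : S
        [2,3] "some" : N\S
    [3,6] (S\N)\(NP\N)   <
      [3,5] PP   >
        [3,4] PP/(PP\NP)   >T
          [3,4] "cat" : NP
        [4,5] "which" : PP\NP
      [5,6] "every" : ((S\N)\(NP\N))\PP
  [6,7] "slowly" : S\(S\N)

(S\N)\(NP\N)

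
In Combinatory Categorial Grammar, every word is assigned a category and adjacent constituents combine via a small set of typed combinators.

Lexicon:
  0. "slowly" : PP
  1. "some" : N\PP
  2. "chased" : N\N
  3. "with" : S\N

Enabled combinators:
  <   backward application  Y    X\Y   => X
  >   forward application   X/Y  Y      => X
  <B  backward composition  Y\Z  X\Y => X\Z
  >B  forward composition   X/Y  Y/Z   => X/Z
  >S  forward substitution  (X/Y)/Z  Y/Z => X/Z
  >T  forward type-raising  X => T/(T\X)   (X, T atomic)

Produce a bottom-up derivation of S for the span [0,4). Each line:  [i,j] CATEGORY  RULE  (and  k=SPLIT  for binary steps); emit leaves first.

[0,4] S   <
  [0,2] N   <
    [0,1] "slowly" : PP
    [1,2] "some" : N\PP
  [2,4] S\N   <B
    [2,3] "chased" : N\N
    [3,4] "with" : S\N

[0,1] PP  lex  "slowly"
[1,2] N\PP  lex  "some"
[0,2] N  <  k=1
[2,3] N\N  lex  "chased"
[3,4] S\N  lex  "with"
[2,4] S\N  <B  k=3
[0,4] S  <  k=2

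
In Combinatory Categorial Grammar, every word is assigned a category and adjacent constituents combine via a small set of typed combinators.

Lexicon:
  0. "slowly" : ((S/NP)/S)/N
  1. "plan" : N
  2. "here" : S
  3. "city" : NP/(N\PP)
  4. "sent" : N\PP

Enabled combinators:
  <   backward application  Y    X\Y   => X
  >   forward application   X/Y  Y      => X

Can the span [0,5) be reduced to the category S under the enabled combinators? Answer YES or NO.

YES

[0,5] S   >
  [0,3] S/NP   >
    [0,2] (S/NP)/S   >
      [0,1] "slowly" : ((S/NP)/S)/N
      [1,2] "plan" : N
    [2,3] "here" : S
  [3,5] NP   >
    [3,4] "city" : NP/(N\PP)
    [4,5] "sent" : N\PP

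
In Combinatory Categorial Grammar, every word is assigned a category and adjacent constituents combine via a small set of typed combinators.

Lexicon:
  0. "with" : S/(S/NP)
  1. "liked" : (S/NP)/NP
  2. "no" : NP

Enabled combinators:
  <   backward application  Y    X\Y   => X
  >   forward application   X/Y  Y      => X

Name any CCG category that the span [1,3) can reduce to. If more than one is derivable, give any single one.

[0,3] S   >
  [0,1] "with" : S/(S/NP)
  [1,3] S/NP   >
    [1,2] "liked" : (S/NP)/NP
    [2,3] "no" : NP

S/NP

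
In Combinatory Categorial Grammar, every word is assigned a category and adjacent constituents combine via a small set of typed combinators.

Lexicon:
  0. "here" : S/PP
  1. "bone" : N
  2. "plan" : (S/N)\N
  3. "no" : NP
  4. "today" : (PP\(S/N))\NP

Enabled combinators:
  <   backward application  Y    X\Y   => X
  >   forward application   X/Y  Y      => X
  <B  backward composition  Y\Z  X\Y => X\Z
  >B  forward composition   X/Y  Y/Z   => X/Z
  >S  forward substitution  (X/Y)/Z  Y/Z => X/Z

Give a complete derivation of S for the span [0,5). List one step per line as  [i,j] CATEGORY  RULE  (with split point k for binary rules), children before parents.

[0,1] S/PP  lex  "here"
[1,2] N  lex  "bone"
[2,3] (S/N)\N  lex  "plan"
[3,4] NP  lex  "no"
[4,5] (PP\(S/N))\NP  lex  "today"
[3,5] PP\(S/N)  <  k=4
[2,5] PP\N  <B  k=3
[1,5] PP  <  k=2
[0,5] S  >  k=1

[0,5] S   >
  [0,1] "here" : S/PP
  [1,5] PP   <
    [1,2] "bone" : N
    [2,5] PP\N   <B
      [2,3] "plan" : (S/N)\N
      [3,5] PP\(S/N)   <
        [3,4] "no" : NP
        [4,5] "today" : (PP\(S/N))\NP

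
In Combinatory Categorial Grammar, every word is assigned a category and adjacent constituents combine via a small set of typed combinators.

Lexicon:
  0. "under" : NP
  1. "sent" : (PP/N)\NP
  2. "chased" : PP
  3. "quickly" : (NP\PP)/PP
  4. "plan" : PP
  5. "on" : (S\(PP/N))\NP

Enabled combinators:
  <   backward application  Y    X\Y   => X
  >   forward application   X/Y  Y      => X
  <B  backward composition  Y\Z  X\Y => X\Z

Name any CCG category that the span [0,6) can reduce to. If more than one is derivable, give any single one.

[0,6] S   <
  [0,2] PP/N   <
    [0,1] "under" : NP
    [1,2] "sent" : (PP/N)\NP
  [2,6] S\(PP/N)   <
    [2,5] NP   <
      [2,3] "chased" : PP
      [3,5] NP\PP   >
        [3,4] "quickly" : (NP\PP)/PP
        [4,5] "plan" : PP
    [5,6] "on" : (S\(PP/N))\NP

S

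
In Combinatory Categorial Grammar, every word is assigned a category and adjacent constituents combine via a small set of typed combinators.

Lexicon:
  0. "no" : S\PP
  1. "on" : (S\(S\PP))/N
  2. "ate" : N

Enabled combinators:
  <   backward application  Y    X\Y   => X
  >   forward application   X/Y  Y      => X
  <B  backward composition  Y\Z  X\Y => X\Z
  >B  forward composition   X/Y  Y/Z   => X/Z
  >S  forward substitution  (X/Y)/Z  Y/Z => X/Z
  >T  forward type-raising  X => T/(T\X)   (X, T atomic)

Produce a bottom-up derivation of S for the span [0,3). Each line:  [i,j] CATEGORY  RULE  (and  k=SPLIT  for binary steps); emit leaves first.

[0,3] S   <
  [0,1] "no" : S\PP
  [1,3] S\(S\PP)   >
    [1,2] "on" : (S\(S\PP))/N
    [2,3] "ate" : N

[0,1] S\PP  lex  "no"
[1,2] (S\(S\PP))/N  lex  "on"
[2,3] N  lex  "ate"
[1,3] S\(S\PP)  >  k=2
[0,3] S  <  k=1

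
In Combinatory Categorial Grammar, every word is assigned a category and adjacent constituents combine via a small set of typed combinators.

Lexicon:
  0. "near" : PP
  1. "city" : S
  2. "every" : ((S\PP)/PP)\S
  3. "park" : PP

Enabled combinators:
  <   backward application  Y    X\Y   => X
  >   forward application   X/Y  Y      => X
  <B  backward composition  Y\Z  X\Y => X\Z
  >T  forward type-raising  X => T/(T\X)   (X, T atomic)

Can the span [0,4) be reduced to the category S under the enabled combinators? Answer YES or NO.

YES

[0,4] S   >
  [0,1] S/(S\PP)   >T
    [0,1] "near" : PP
  [1,4] S\PP   >
    [1,3] (S\PP)/PP   <
      [1,2] "city" : S
      [2,3] "every" : ((S\PP)/PP)\S
    [3,4] "park" : PP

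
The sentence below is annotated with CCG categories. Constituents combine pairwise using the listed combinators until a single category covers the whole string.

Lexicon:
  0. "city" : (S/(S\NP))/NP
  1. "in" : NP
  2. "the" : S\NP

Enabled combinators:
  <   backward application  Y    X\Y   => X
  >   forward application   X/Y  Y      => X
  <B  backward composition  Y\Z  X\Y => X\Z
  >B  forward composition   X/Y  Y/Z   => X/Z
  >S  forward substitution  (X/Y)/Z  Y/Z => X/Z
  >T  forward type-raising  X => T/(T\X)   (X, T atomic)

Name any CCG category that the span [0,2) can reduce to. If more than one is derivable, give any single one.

[0,3] S   >
  [0,2] S/(S\NP)   >
    [0,1] "city" : (S/(S\NP))/NP
    [1,2] "in" : NP
  [2,3] "the" : S\NP

S/(S\NP)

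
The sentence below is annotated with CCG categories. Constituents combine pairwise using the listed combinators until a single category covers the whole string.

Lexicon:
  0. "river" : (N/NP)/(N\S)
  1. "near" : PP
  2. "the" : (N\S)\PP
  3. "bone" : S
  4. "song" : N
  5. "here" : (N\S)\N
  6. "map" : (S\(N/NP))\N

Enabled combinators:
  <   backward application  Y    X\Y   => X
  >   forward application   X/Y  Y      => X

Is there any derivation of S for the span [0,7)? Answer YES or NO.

[0,7] S   <
  [0,3] N/NP   >
    [0,1] "river" : (N/NP)/(N\S)
    [1,3] N\S   <
      [1,2] "near" : PP
      [2,3] "the" : (N\S)\PP
  [3,7] S\(N/NP)   <
    [3,6] N   <
      [3,4] "bone" : S
      [4,6] N\S   <
        [4,5] "song" : N
        [5,6] "here" : (N\S)\N
    [6,7] "map" : (S\(N/NP))\N

YES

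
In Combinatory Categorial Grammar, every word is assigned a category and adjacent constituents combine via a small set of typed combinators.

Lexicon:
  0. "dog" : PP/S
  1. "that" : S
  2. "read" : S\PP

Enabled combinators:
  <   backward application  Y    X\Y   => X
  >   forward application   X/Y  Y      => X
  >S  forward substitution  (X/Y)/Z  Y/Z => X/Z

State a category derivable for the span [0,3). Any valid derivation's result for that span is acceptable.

S

[0,3] S   <
  [0,2] PP   >
    [0,1] "dog" : PP/S
    [1,2] "that" : S
  [2,3] "read" : S\PP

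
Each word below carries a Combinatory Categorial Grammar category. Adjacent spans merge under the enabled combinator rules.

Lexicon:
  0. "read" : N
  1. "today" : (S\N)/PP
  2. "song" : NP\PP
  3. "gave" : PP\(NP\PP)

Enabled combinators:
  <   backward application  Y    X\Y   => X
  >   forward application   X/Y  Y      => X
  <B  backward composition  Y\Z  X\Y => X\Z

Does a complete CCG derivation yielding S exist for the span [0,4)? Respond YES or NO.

YES

[0,4] S   <
  [0,1] "read" : N
  [1,4] S\N   >
    [1,2] "today" : (S\N)/PP
    [2,4] PP   <
      [2,3] "song" : NP\PP
      [3,4] "gave" : PP\(NP\PP)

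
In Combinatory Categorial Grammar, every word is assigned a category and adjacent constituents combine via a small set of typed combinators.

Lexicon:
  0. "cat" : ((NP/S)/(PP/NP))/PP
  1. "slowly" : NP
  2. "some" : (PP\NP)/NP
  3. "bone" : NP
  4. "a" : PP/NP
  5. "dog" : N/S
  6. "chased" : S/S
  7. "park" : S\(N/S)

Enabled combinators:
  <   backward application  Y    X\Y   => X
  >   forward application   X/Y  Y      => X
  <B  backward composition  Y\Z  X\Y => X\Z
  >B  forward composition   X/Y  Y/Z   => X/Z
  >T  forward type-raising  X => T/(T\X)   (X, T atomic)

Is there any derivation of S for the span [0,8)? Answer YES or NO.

((NP/S)/(PP/NP))/PP NP (PP\NP)/NP NP PP/NP N/S S/S S\(N/S)
CKY chart[0,8] = {N/(N\NP), NP, NP/(NP\NP), NP/(S\S), PP/(PP\NP), S/(S\NP)}; S ∉ chart

NO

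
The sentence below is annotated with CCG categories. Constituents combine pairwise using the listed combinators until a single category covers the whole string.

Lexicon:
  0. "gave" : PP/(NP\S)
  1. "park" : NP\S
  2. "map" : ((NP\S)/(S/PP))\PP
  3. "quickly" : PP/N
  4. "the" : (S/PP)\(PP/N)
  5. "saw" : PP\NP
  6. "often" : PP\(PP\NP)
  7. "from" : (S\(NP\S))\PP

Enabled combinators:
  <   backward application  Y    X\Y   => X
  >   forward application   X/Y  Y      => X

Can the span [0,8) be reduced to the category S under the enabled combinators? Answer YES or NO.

[0,8] S   <
  [0,5] NP\S   >
    [0,3] (NP\S)/(S/PP)   <
      [0,2] PP   >
        [0,1] "gave" : PP/(NP\S)
        [1,2] "park" : NP\S
      [2,3] "map" : ((NP\S)/(S/PP))\PP
    [3,5] S/PP   <
      [3,4] "quickly" : PP/N
      [4,5] "the" : (S/PP)\(PP/N)
  [5,8] S\(NP\S)   <
    [5,7] PP   <
      [5,6] "saw" : PP\NP
      [6,7] "often" : PP\(PP\NP)
    [7,8] "from" : (S\(NP\S))\PP

YES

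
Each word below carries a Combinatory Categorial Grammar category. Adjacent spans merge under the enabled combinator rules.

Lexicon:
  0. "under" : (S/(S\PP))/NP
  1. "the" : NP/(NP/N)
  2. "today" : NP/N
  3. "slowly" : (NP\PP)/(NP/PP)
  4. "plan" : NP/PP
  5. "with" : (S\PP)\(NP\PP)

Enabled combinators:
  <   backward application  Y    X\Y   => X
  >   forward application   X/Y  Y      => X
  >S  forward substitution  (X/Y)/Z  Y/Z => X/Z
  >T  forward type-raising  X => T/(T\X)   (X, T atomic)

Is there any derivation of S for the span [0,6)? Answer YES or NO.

YES

[0,6] S   >
  [0,3] S/(S\PP)   >
    [0,1] "under" : (S/(S\PP))/NP
    [1,3] NP   >
      [1,2] "the" : NP/(NP/N)
      [2,3] "today" : NP/N
  [3,6] S\PP   <
    [3,5] NP\PP   >
      [3,4] "slowly" : (NP\PP)/(NP/PP)
      [4,5] "plan" : NP/PP
    [5,6] "with" : (S\PP)\(NP\PP)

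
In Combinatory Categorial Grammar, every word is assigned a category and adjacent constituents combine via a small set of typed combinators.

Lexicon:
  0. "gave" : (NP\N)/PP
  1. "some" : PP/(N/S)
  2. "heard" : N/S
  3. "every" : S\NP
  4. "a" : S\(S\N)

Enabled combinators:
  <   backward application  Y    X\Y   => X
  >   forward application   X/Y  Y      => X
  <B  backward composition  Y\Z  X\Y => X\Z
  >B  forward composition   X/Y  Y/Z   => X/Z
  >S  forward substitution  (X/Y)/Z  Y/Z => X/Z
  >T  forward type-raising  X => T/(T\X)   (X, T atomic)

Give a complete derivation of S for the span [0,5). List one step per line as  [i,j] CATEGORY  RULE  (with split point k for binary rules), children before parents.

[0,1] (NP\N)/PP  lex  "gave"
[1,2] PP/(N/S)  lex  "some"
[2,3] N/S  lex  "heard"
[1,3] PP  >  k=2
[0,3] NP\N  >  k=1
[3,4] S\NP  lex  "every"
[0,4] S\N  <B  k=3
[4,5] S\(S\N)  lex  "a"
[0,5] S  <  k=4

[0,5] S   <
  [0,4] S\N   <B
    [0,3] NP\N   >
      [0,1] "gave" : (NP\N)/PP
      [1,3] PP   >
        [1,2] "some" : PP/(N/S)
        [2,3] "heard" : N/S
    [3,4] "every" : S\NP
  [4,5] "a" : S\(S\N)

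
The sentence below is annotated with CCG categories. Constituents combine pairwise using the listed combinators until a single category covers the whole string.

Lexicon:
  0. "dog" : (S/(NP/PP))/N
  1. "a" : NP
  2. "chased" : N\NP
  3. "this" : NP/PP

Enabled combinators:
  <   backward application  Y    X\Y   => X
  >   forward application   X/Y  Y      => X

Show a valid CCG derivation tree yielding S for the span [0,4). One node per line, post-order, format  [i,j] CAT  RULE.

[0,4] S   >
  [0,3] S/(NP/PP)   >
    [0,1] "dog" : (S/(NP/PP))/N
    [1,3] N   <
      [1,2] "a" : NP
      [2,3] "chased" : N\NP
  [3,4] "this" : NP/PP

[0,1] (S/(NP/PP))/N  lex  "dog"
[1,2] NP  lex  "a"
[2,3] N\NP  lex  "chased"
[1,3] N  <  k=2
[0,3] S/(NP/PP)  >  k=1
[3,4] NP/PP  lex  "this"
[0,4] S  >  k=3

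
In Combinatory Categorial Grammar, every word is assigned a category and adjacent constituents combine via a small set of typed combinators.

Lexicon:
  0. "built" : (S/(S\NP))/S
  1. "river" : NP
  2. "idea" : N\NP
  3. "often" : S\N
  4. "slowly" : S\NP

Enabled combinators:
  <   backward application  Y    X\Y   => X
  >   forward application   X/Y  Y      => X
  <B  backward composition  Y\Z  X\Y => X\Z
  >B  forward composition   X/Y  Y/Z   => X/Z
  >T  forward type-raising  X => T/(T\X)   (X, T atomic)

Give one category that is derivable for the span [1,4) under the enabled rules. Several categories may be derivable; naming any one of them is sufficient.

S

[0,5] S   >
  [0,4] S/(S\NP)   >
    [0,1] "built" : (S/(S\NP))/S
    [1,4] S   <
      [1,2] "river" : NP
      [2,4] S\NP   <B
        [2,3] "idea" : N\NP
        [3,4] "often" : S\N
  [4,5] "slowly" : S\NP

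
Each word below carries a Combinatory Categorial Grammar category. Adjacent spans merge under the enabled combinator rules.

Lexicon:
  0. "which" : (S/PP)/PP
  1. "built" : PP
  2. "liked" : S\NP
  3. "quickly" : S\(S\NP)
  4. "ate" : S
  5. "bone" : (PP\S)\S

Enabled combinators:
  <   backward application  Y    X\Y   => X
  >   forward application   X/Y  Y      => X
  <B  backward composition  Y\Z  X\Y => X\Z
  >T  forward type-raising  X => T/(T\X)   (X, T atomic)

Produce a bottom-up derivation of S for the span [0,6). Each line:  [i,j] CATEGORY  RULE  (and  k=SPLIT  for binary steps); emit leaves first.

[0,6] S   >
  [0,2] S/PP   >
    [0,1] "which" : (S/PP)/PP
    [1,2] "built" : PP
  [2,6] PP   <
    [2,4] S   <
      [2,3] "liked" : S\NP
      [3,4] "quickly" : S\(S\NP)
    [4,6] PP\S   <
      [4,5] "ate" : S
      [5,6] "bone" : (PP\S)\S

[0,1] (S/PP)/PP  lex  "which"
[1,2] PP  lex  "built"
[0,2] S/PP  >  k=1
[2,3] S\NP  lex  "liked"
[3,4] S\(S\NP)  lex  "quickly"
[2,4] S  <  k=3
[4,5] S  lex  "ate"
[5,6] (PP\S)\S  lex  "bone"
[4,6] PP\S  <  k=5
[2,6] PP  <  k=4
[0,6] S  >  k=2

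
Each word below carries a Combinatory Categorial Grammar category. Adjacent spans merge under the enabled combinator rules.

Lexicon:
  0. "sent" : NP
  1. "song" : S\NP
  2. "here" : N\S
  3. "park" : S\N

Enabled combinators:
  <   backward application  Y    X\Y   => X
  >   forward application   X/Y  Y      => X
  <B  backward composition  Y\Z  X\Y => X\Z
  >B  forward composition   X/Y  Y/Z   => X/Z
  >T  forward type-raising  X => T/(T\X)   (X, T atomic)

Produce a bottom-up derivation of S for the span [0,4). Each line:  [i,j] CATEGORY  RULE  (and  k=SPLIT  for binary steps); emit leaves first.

[0,1] NP  lex  "sent"
[1,2] S\NP  lex  "song"
[0,2] S  <  k=1
[2,3] N\S  lex  "here"
[0,3] N  <  k=2
[3,4] S\N  lex  "park"
[0,4] S  <  k=3

[0,4] S   <
  [0,3] N   <
    [0,2] S   <
      [0,1] "sent" : NP
      [1,2] "song" : S\NP
    [2,3] "here" : N\S
  [3,4] "park" : S\N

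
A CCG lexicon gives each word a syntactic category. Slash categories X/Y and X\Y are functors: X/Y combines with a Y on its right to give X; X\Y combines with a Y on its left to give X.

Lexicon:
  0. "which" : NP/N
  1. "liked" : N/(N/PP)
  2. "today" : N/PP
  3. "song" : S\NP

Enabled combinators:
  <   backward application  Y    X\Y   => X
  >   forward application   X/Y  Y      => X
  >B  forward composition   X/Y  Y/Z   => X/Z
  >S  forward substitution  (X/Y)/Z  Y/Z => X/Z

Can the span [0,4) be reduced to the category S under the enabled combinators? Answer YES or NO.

YES

[0,4] S   <
  [0,3] NP   >
    [0,1] "which" : NP/N
    [1,3] N   >
      [1,2] "liked" : N/(N/PP)
      [2,3] "today" : N/PP
  [3,4] "song" : S\NP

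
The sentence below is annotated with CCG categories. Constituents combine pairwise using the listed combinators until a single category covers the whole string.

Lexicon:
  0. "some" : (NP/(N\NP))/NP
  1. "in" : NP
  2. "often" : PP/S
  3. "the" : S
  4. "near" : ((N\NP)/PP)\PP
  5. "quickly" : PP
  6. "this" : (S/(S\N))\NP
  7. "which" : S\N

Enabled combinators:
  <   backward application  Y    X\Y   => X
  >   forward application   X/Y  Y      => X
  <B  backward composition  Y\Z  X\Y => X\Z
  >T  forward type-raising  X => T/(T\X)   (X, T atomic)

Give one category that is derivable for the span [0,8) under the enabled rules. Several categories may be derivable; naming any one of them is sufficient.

[0,8] S   >
  [0,7] S/(S\N)   <
    [0,6] NP   >
      [0,2] NP/(N\NP)   >
        [0,1] "some" : (NP/(N\NP))/NP
        [1,2] "in" : NP
      [2,6] N\NP   >
        [2,5] (N\NP)/PP   <
          [2,4] PP   >
            [2,3] "often" : PP/S
            [3,4] "the" : S
          [4,5] "near" : ((N\NP)/PP)\PP
        [5,6] "quickly" : PP
    [6,7] "this" : (S/(S\N))\NP
  [7,8] "which" : S\N

S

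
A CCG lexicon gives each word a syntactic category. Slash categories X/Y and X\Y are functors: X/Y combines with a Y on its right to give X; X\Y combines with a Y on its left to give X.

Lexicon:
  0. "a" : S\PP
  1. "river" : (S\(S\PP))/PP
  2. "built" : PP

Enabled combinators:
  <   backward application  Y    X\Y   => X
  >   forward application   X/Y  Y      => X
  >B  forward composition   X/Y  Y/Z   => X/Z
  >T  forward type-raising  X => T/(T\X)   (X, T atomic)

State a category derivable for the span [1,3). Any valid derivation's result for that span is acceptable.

[0,3] S   <
  [0,1] "a" : S\PP
  [1,3] S\(S\PP)   >
    [1,2] "river" : (S\(S\PP))/PP
    [2,3] "built" : PP

S\(S\PP)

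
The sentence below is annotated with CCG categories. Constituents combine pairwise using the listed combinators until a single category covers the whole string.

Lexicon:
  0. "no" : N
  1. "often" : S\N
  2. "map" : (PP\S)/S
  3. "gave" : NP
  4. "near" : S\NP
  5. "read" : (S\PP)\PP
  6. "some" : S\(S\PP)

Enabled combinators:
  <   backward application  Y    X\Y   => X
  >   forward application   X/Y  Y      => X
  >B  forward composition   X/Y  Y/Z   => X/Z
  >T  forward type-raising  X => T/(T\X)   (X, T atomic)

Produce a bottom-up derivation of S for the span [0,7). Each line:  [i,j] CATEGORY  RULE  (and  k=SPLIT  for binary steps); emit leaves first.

[0,7] S   <
  [0,6] S\PP   <
    [0,5] PP   <
      [0,2] S   <
        [0,1] "no" : N
        [1,2] "often" : S\N
      [2,5] PP\S   >
        [2,3] "map" : (PP\S)/S
        [3,5] S   <
          [3,4] "gave" : NP
          [4,5] "near" : S\NP
    [5,6] "read" : (S\PP)\PP
  [6,7] "some" : S\(S\PP)

[0,1] N  lex  "no"
[1,2] S\N  lex  "often"
[0,2] S  <  k=1
[2,3] (PP\S)/S  lex  "map"
[3,4] NP  lex  "gave"
[4,5] S\NP  lex  "near"
[3,5] S  <  k=4
[2,5] PP\S  >  k=3
[0,5] PP  <  k=2
[5,6] (S\PP)\PP  lex  "read"
[0,6] S\PP  <  k=5
[6,7] S\(S\PP)  lex  "some"
[0,7] S  <  k=6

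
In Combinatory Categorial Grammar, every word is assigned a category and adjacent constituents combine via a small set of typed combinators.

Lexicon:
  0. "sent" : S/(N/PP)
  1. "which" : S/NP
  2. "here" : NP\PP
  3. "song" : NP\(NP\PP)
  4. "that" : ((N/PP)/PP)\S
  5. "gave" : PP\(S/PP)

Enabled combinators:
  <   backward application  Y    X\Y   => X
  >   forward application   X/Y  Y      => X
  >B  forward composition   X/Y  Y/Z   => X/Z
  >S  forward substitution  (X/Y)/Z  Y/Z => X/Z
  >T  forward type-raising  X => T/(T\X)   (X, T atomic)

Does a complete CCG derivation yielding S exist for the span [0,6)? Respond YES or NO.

NO

S/(N/PP) S/NP NP\PP NP\(NP\PP) ((N/PP)/PP)\S PP\(S/PP)
CKY chart[0,6] = {N/(N\PP), NP/(NP\PP), PP, PP/(PP\PP), S/(S\PP)}; S ∉ chart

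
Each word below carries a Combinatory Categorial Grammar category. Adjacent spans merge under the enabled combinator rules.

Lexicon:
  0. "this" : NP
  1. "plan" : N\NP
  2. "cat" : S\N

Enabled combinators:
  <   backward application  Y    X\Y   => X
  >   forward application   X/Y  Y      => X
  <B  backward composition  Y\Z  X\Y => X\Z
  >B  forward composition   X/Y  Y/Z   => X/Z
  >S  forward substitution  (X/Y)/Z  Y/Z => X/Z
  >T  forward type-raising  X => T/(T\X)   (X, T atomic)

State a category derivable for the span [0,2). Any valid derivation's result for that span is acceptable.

[0,3] S   <
  [0,2] N   >
    [0,1] N/(N\NP)   >T
      [0,1] "this" : NP
    [1,2] "plan" : N\NP
  [2,3] "cat" : S\N

N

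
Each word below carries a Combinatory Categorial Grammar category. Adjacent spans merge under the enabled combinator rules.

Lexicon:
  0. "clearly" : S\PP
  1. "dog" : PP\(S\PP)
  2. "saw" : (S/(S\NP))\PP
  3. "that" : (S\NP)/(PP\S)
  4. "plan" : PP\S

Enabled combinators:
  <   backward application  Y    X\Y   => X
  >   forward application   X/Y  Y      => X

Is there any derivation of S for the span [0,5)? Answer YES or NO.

[0,5] S   >
  [0,3] S/(S\NP)   <
    [0,2] PP   <
      [0,1] "clearly" : S\PP
      [1,2] "dog" : PP\(S\PP)
    [2,3] "saw" : (S/(S\NP))\PP
  [3,5] S\NP   >
    [3,4] "that" : (S\NP)/(PP\S)
    [4,5] "plan" : PP\S

YES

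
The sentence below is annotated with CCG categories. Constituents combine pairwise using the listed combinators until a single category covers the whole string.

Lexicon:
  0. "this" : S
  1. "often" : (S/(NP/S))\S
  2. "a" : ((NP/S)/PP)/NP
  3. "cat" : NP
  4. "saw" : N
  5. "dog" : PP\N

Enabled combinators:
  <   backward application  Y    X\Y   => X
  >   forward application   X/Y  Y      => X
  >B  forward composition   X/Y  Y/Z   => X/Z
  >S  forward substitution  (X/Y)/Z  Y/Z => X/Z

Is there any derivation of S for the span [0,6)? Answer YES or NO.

[0,6] S   >
  [0,2] S/(NP/S)   <
    [0,1] "this" : S
    [1,2] "often" : (S/(NP/S))\S
  [2,6] NP/S   >
    [2,4] (NP/S)/PP   >
      [2,3] "a" : ((NP/S)/PP)/NP
      [3,4] "cat" : NP
    [4,6] PP   <
      [4,5] "saw" : N
      [5,6] "dog" : PP\N

YES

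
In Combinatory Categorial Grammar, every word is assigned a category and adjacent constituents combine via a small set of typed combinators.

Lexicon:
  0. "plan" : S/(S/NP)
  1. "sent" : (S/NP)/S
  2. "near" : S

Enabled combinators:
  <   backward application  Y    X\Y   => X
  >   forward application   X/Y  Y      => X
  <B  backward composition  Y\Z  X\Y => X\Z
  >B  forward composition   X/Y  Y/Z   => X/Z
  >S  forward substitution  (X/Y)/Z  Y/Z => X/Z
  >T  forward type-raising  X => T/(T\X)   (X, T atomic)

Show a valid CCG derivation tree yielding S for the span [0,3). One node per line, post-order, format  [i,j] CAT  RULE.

[0,1] S/(S/NP)  lex  "plan"
[1,2] (S/NP)/S  lex  "sent"
[2,3] S  lex  "near"
[1,3] S/NP  >  k=2
[0,3] S  >  k=1

[0,3] S   >
  [0,1] "plan" : S/(S/NP)
  [1,3] S/NP   >
    [1,2] "sent" : (S/NP)/S
    [2,3] "near" : S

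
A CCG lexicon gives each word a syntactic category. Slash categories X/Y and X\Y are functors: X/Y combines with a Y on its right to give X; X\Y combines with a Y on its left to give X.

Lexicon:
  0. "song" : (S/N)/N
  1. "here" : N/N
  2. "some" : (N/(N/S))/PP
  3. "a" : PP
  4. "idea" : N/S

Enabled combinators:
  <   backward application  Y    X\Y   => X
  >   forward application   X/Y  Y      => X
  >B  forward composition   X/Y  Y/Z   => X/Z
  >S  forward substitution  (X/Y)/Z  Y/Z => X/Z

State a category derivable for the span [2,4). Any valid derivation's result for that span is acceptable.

[0,5] S   >
  [0,2] S/N   >S
    [0,1] "song" : (S/N)/N
    [1,2] "here" : N/N
  [2,5] N   >
    [2,4] N/(N/S)   >
      [2,3] "some" : (N/(N/S))/PP
      [3,4] "a" : PP
    [4,5] "idea" : N/S

N/(N/S)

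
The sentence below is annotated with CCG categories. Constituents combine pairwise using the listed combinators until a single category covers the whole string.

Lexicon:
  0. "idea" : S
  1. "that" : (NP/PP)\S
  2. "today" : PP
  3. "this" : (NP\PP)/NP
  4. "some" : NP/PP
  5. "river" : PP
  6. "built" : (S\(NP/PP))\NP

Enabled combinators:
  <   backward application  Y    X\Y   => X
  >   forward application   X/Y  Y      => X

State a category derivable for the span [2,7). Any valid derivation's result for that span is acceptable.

S\(NP/PP)

[0,7] S   <
  [0,2] NP/PP   <
    [0,1] "idea" : S
    [1,2] "that" : (NP/PP)\S
  [2,7] S\(NP/PP)   <
    [2,6] NP   <
      [2,3] "today" : PP
      [3,6] NP\PP   >
        [3,4] "this" : (NP\PP)/NP
        [4,6] NP   >
          [4,5] "some" : NP/PP
          [5,6] "river" : PP
    [6,7] "built" : (S\(NP/PP))\NP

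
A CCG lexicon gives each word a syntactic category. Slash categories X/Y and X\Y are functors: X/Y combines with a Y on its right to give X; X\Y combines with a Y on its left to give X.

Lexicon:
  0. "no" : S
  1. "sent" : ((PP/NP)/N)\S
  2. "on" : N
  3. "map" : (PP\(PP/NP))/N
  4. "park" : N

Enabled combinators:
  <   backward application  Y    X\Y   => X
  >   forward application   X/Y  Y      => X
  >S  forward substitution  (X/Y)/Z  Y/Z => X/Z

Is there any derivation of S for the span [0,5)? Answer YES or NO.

S ((PP/NP)/N)\S N (PP\(PP/NP))/N N
CKY chart[0,5] = {PP}; S ∉ chart

NO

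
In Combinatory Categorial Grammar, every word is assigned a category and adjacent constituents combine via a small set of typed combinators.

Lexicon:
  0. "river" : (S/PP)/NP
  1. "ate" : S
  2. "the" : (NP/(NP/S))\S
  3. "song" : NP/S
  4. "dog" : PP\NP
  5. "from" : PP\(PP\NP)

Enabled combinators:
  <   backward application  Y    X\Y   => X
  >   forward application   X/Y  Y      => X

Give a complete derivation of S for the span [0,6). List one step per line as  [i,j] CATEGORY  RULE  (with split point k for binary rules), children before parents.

[0,1] (S/PP)/NP  lex  "river"
[1,2] S  lex  "ate"
[2,3] (NP/(NP/S))\S  lex  "the"
[1,3] NP/(NP/S)  <  k=2
[3,4] NP/S  lex  "song"
[1,4] NP  >  k=3
[0,4] S/PP  >  k=1
[4,5] PP\NP  lex  "dog"
[5,6] PP\(PP\NP)  lex  "from"
[4,6] PP  <  k=5
[0,6] S  >  k=4

[0,6] S   >
  [0,4] S/PP   >
    [0,1] "river" : (S/PP)/NP
    [1,4] NP   >
      [1,3] NP/(NP/S)   <
        [1,2] "ate" : S
        [2,3] "the" : (NP/(NP/S))\S
      [3,4] "song" : NP/S
  [4,6] PP   <
    [4,5] "dog" : PP\NP
    [5,6] "from" : PP\(PP\NP)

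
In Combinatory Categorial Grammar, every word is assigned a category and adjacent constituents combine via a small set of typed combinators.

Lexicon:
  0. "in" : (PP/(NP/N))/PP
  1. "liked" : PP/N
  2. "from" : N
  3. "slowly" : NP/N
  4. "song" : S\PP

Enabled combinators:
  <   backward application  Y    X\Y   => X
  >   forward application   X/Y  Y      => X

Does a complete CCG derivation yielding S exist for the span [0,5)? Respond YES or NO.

[0,5] S   <
  [0,4] PP   >
    [0,3] PP/(NP/N)   >
      [0,1] "in" : (PP/(NP/N))/PP
      [1,3] PP   >
        [1,2] "liked" : PP/N
        [2,3] "from" : N
    [3,4] "slowly" : NP/N
  [4,5] "song" : S\PP

YES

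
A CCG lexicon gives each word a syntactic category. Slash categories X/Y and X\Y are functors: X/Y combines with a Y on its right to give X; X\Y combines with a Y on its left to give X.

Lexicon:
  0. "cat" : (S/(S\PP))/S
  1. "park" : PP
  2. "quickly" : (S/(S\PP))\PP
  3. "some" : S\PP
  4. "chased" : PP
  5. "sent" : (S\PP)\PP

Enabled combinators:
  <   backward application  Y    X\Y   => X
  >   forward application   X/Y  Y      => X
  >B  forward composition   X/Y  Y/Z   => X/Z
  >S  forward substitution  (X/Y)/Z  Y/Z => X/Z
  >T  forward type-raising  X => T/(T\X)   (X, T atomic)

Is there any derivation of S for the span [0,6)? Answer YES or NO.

[0,6] S   >
  [0,4] S/(S\PP)   >
    [0,1] "cat" : (S/(S\PP))/S
    [1,4] S   >
      [1,3] S/(S\PP)   <
        [1,2] "park" : PP
        [2,3] "quickly" : (S/(S\PP))\PP
      [3,4] "some" : S\PP
  [4,6] S\PP   <
    [4,5] "chased" : PP
    [5,6] "sent" : (S\PP)\PP

YES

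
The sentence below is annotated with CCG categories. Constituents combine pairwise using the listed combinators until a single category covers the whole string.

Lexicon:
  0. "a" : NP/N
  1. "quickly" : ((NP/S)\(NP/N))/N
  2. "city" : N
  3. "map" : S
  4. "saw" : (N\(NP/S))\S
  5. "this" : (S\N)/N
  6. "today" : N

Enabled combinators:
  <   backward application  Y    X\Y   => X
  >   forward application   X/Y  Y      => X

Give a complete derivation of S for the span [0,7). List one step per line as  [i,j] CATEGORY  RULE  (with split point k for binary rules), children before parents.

[0,7] S   <
  [0,5] N   <
    [0,3] NP/S   <
      [0,1] "a" : NP/N
      [1,3] (NP/S)\(NP/N)   >
        [1,2] "quickly" : ((NP/S)\(NP/N))/N
        [2,3] "city" : N
    [3,5] N\(NP/S)   <
      [3,4] "map" : S
      [4,5] "saw" : (N\(NP/S))\S
  [5,7] S\N   >
    [5,6] "this" : (S\N)/N
    [6,7] "today" : N

[0,1] NP/N  lex  "a"
[1,2] ((NP/S)\(NP/N))/N  lex  "quickly"
[2,3] N  lex  "city"
[1,3] (NP/S)\(NP/N)  >  k=2
[0,3] NP/S  <  k=1
[3,4] S  lex  "map"
[4,5] (N\(NP/S))\S  lex  "saw"
[3,5] N\(NP/S)  <  k=4
[0,5] N  <  k=3
[5,6] (S\N)/N  lex  "this"
[6,7] N  lex  "today"
[5,7] S\N  >  k=6
[0,7] S  <  k=5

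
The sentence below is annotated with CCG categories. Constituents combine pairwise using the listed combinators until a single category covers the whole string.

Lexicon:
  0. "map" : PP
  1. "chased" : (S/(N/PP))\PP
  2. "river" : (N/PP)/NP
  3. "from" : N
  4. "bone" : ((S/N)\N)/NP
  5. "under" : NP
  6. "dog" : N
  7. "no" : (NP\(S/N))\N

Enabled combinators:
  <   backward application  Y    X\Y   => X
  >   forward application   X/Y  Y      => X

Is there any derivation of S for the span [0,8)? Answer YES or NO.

YES

[0,8] S   >
  [0,2] S/(N/PP)   <
    [0,1] "map" : PP
    [1,2] "chased" : (S/(N/PP))\PP
  [2,8] N/PP   >
    [2,3] "river" : (N/PP)/NP
    [3,8] NP   <
      [3,6] S/N   <
        [3,4] "from" : N
        [4,6] (S/N)\N   >
          [4,5] "bone" : ((S/N)\N)/NP
          [5,6] "under" : NP
      [6,8] NP\(S/N)   <
        [6,7] "dog" : N
        [7,8] "no" : (NP\(S/N))\N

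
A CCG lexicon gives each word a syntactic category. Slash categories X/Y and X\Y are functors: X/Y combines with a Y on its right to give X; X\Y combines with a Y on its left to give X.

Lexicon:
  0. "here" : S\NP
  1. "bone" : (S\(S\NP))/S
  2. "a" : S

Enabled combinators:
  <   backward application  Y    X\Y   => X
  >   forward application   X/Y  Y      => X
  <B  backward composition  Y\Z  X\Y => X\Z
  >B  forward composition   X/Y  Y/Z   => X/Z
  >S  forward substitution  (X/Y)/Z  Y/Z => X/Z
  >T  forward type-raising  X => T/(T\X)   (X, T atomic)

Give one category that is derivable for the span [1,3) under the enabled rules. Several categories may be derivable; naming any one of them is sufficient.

S\(S\NP)

[0,3] S   <
  [0,1] "here" : S\NP
  [1,3] S\(S\NP)   >
    [1,2] "bone" : (S\(S\NP))/S
    [2,3] "a" : S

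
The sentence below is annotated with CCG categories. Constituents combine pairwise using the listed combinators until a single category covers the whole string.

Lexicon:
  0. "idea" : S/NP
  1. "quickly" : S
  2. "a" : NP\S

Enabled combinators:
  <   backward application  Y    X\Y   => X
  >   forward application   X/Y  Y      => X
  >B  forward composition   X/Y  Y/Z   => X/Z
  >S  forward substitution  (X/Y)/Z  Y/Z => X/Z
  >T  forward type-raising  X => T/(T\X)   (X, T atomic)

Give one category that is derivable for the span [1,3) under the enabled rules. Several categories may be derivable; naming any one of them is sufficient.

[0,3] S   >
  [0,1] "idea" : S/NP
  [1,3] NP   <
    [1,2] "quickly" : S
    [2,3] "a" : NP\S

NP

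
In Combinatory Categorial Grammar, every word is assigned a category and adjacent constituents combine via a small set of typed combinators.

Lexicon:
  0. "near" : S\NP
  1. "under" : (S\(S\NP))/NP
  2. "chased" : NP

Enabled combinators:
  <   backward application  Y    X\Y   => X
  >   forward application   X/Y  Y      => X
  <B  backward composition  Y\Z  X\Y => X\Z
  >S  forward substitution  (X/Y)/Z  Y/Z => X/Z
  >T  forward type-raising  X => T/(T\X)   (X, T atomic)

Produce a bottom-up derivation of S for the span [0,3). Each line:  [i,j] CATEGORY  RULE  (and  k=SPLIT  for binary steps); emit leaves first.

[0,3] S   <
  [0,1] "near" : S\NP
  [1,3] S\(S\NP)   >
    [1,2] "under" : (S\(S\NP))/NP
    [2,3] "chased" : NP

[0,1] S\NP  lex  "near"
[1,2] (S\(S\NP))/NP  lex  "under"
[2,3] NP  lex  "chased"
[1,3] S\(S\NP)  >  k=2
[0,3] S  <  k=1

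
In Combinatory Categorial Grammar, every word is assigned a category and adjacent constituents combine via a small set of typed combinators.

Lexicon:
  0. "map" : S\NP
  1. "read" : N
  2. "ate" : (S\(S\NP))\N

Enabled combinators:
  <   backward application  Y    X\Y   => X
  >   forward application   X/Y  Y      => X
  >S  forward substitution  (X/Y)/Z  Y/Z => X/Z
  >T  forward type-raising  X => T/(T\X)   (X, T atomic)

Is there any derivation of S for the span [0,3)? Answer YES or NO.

[0,3] S   <
  [0,1] "map" : S\NP
  [1,3] S\(S\NP)   <
    [1,2] "read" : N
    [2,3] "ate" : (S\(S\NP))\N

YES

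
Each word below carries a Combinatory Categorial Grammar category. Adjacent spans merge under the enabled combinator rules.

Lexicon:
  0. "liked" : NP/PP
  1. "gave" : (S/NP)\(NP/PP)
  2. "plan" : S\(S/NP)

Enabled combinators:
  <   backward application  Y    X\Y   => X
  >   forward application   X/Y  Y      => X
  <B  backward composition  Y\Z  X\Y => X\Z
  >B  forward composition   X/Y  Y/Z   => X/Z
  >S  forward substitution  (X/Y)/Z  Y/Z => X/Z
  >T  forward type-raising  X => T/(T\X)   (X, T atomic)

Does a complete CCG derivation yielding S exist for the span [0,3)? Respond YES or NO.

[0,3] S   <
  [0,2] S/NP   <
    [0,1] "liked" : NP/PP
    [1,2] "gave" : (S/NP)\(NP/PP)
  [2,3] "plan" : S\(S/NP)

YES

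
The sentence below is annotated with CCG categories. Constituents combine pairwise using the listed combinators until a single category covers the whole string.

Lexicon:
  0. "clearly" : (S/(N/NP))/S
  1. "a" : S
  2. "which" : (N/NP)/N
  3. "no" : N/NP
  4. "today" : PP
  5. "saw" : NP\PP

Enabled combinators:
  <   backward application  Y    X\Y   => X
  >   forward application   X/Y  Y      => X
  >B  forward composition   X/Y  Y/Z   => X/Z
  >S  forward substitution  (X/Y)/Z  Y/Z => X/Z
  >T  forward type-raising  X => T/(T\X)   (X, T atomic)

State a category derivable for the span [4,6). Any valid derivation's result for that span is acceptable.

[0,6] S   >
  [0,2] S/(N/NP)   >
    [0,1] "clearly" : (S/(N/NP))/S
    [1,2] "a" : S
  [2,6] N/NP   >
    [2,3] "which" : (N/NP)/N
    [3,6] N   >
      [3,4] "no" : N/NP
      [4,6] NP   >
        [4,5] NP/(NP\PP)   >T
          [4,5] "today" : PP
        [5,6] "saw" : NP\PP

NP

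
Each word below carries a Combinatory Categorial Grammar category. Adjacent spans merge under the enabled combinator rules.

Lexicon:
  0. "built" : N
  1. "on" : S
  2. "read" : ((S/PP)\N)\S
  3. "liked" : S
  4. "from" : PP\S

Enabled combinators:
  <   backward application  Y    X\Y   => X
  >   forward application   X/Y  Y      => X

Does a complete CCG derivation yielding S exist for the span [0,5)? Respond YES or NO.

[0,5] S   >
  [0,3] S/PP   <
    [0,1] "built" : N
    [1,3] (S/PP)\N   <
      [1,2] "on" : S
      [2,3] "read" : ((S/PP)\N)\S
  [3,5] PP   <
    [3,4] "liked" : S
    [4,5] "from" : PP\S

YES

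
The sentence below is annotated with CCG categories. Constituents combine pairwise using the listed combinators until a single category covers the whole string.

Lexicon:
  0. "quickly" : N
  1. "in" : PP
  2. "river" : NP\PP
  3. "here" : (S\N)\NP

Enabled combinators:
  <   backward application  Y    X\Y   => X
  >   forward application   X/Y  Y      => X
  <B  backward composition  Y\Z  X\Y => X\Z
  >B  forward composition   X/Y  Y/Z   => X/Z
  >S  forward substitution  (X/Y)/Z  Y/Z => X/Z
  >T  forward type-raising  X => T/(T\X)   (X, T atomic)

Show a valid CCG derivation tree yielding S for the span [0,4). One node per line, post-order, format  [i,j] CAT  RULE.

[0,1] N  lex  "quickly"
[1,2] PP  lex  "in"
[1,2] NP/(NP\PP)  >T
[2,3] NP\PP  lex  "river"
[1,3] NP  >  k=2
[3,4] (S\N)\NP  lex  "here"
[1,4] S\N  <  k=3
[0,4] S  <  k=1

[0,4] S   <
  [0,1] "quickly" : N
  [1,4] S\N   <
    [1,3] NP   >
      [1,2] NP/(NP\PP)   >T
        [1,2] "in" : PP
      [2,3] "river" : NP\PP
    [3,4] "here" : (S\N)\NP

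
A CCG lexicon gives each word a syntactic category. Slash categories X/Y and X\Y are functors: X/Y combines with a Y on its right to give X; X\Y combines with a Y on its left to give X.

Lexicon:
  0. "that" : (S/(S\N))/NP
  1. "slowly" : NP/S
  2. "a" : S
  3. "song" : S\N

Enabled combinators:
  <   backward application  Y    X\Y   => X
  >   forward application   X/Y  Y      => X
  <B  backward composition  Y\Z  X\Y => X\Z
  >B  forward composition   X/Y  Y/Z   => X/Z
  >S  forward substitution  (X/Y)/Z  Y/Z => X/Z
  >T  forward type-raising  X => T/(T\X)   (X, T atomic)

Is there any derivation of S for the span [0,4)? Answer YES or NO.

YES

[0,4] S   >
  [0,3] S/(S\N)   >
    [0,1] "that" : (S/(S\N))/NP
    [1,3] NP   >
      [1,2] "slowly" : NP/S
      [2,3] "a" : S
  [3,4] "song" : S\N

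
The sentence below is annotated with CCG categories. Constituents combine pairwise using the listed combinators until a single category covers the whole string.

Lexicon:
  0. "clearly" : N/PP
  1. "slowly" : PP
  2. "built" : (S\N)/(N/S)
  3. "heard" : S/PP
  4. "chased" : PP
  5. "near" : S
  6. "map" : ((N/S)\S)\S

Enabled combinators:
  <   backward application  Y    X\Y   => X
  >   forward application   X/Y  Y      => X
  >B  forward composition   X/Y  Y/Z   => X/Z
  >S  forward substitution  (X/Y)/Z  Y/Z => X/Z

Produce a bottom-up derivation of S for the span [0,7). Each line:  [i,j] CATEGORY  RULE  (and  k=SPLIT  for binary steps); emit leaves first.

[0,1] N/PP  lex  "clearly"
[1,2] PP  lex  "slowly"
[0,2] N  >  k=1
[2,3] (S\N)/(N/S)  lex  "built"
[3,4] S/PP  lex  "heard"
[4,5] PP  lex  "chased"
[3,5] S  >  k=4
[5,6] S  lex  "near"
[6,7] ((N/S)\S)\S  lex  "map"
[5,7] (N/S)\S  <  k=6
[3,7] N/S  <  k=5
[2,7] S\N  >  k=3
[0,7] S  <  k=2

[0,7] S   <
  [0,2] N   >
    [0,1] "clearly" : N/PP
    [1,2] "slowly" : PP
  [2,7] S\N   >
    [2,3] "built" : (S\N)/(N/S)
    [3,7] N/S   <
      [3,5] S   >
        [3,4] "heard" : S/PP
        [4,5] "chased" : PP
      [5,7] (N/S)\S   <
        [5,6] "near" : S
        [6,7] "map" : ((N/S)\S)\S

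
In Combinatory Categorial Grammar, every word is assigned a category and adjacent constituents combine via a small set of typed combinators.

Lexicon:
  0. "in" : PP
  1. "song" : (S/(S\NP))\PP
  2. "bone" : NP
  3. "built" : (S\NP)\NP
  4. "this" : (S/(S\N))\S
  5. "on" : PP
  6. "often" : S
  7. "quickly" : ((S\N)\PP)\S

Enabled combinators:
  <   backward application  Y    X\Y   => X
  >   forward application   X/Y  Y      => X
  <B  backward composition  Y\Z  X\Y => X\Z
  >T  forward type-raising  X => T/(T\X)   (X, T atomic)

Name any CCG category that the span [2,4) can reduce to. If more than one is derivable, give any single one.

[0,8] S   >
  [0,5] S/(S\N)   <
    [0,4] S   >
      [0,2] S/(S\NP)   <
        [0,1] "in" : PP
        [1,2] "song" : (S/(S\NP))\PP
      [2,4] S\NP   <
        [2,3] "bone" : NP
        [3,4] "built" : (S\NP)\NP
    [4,5] "this" : (S/(S\N))\S
  [5,8] S\N   <
    [5,6] "on" : PP
    [6,8] (S\N)\PP   <
      [6,7] "often" : S
      [7,8] "quickly" : ((S\N)\PP)\S

S\NP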